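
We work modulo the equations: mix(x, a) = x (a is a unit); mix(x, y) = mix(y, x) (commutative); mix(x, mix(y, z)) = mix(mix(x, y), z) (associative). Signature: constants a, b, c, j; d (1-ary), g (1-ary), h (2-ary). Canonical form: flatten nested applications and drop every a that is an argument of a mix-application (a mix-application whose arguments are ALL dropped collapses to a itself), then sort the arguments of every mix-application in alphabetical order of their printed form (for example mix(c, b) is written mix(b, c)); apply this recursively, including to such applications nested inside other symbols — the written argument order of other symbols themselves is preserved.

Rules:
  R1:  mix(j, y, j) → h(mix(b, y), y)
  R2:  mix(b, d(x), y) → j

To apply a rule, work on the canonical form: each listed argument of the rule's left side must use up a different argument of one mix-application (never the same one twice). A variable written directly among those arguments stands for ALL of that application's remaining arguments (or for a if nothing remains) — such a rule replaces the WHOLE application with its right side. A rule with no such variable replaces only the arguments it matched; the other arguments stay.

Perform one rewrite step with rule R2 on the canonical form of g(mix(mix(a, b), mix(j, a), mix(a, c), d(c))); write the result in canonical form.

Canonical form:  g(mix(b, c, d(c), j))
Match R2:  consume b, d(c);  x := c, y := mix(c, j)
The extension variable absorbs all remaining arguments, so the whole application is rewritten.
New term:  g(j)

Answer: g(j)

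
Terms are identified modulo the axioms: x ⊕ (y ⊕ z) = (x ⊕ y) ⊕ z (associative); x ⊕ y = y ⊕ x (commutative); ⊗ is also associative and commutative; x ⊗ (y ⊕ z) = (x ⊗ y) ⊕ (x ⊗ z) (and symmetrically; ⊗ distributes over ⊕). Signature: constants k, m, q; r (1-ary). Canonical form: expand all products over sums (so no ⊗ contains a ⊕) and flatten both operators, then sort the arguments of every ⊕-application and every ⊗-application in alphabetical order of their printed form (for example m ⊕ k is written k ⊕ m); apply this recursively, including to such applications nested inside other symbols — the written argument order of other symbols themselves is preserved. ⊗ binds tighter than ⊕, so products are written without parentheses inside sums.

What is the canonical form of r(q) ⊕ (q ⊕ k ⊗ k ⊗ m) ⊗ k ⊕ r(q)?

Answer: k ⊗ k ⊗ k ⊗ m ⊕ k ⊗ q ⊕ r(q) ⊕ r(q)

Derivation:
Expand products over sums:  r(q) ⊕ k ⊗ q ⊕ k ⊗ k ⊗ k ⊗ m ⊕ r(q)
Order the arguments:  k ⊗ k ⊗ k ⊗ m ⊕ k ⊗ q ⊕ r(q) ⊕ r(q)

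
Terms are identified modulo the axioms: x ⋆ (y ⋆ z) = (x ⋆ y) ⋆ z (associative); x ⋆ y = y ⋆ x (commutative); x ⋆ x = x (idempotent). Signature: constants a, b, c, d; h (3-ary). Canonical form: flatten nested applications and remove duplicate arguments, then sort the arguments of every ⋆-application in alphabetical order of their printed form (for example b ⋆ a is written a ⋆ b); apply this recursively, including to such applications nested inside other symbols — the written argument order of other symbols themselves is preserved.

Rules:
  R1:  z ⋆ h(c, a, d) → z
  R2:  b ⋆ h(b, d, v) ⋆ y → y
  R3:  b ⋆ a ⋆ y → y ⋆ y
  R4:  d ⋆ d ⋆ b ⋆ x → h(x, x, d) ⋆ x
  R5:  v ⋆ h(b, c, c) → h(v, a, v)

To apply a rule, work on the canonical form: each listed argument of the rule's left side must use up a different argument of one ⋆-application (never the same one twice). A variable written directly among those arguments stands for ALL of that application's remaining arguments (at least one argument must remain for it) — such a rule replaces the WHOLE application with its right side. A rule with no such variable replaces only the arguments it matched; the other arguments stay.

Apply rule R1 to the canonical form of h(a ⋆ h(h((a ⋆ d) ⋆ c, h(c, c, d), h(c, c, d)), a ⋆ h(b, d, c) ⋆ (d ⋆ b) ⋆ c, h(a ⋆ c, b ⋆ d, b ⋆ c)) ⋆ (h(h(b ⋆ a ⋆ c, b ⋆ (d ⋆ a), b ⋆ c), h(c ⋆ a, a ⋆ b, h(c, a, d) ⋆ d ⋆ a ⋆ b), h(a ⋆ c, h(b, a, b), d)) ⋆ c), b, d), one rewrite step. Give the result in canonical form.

Canonical form:  h(a ⋆ c ⋆ h(h(a ⋆ b ⋆ c, a ⋆ b ⋆ d, b ⋆ c), h(a ⋆ c, a ⋆ b, a ⋆ b ⋆ d ⋆ h(c, a, d)), h(a ⋆ c, h(b, a, b), d)) ⋆ h(h(a ⋆ c ⋆ d, h(c, c, d), h(c, c, d)), a ⋆ b ⋆ c ⋆ d ⋆ h(b, d, c), h(a ⋆ c, b ⋆ d, b ⋆ c)), b, d)
Apply R1:  consuming h(c, a, d);  z := a ⋆ b ⋆ d
The extension variable absorbs all remaining arguments, so the whole application is rewritten.
Result:  h(a ⋆ c ⋆ h(h(a ⋆ b ⋆ c, a ⋆ b ⋆ d, b ⋆ c), h(a ⋆ c, a ⋆ b, a ⋆ b ⋆ d), h(a ⋆ c, h(b, a, b), d)) ⋆ h(h(a ⋆ c ⋆ d, h(c, c, d), h(c, c, d)), a ⋆ b ⋆ c ⋆ d ⋆ h(b, d, c), h(a ⋆ c, b ⋆ d, b ⋆ c)), b, d)

Answer: h(a ⋆ c ⋆ h(h(a ⋆ b ⋆ c, a ⋆ b ⋆ d, b ⋆ c), h(a ⋆ c, a ⋆ b, a ⋆ b ⋆ d), h(a ⋆ c, h(b, a, b), d)) ⋆ h(h(a ⋆ c ⋆ d, h(c, c, d), h(c, c, d)), a ⋆ b ⋆ c ⋆ d ⋆ h(b, d, c), h(a ⋆ c, b ⋆ d, b ⋆ c)), b, d)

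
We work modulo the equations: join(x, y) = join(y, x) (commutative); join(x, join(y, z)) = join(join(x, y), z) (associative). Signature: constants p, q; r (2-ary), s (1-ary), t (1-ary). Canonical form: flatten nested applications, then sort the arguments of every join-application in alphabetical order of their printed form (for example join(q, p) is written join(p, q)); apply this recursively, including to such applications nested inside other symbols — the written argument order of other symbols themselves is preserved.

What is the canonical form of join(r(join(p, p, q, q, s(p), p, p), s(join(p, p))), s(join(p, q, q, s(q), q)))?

Simplify inside:  r(join(p, p, q, q, s(p), p, p), s(join(p, p)))  →  r(join(p, p, p, p, q, q, s(p)), s(join(p, p)))
Inside:  s(join(p, q, q, s(q), q))  →  s(join(p, q, q, q, s(q)))
Order the arguments:  join(r(join(p, p, p, p, q, q, s(p)), s(join(p, p))), s(join(p, q, q, q, s(q))))

Answer: join(r(join(p, p, p, p, q, q, s(p)), s(join(p, p))), s(join(p, q, q, q, s(q))))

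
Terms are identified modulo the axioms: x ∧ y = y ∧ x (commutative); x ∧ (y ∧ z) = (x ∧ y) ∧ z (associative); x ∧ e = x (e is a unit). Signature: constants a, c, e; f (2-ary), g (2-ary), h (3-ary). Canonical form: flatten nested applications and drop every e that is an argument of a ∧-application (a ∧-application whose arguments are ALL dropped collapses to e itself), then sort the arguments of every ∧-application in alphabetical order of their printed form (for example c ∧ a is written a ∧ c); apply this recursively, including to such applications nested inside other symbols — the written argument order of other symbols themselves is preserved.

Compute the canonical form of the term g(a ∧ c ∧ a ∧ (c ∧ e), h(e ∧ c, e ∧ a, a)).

Answer: g(a ∧ a ∧ c ∧ c, h(c, a, a))

Derivation:
Work inside:  a ∧ c ∧ a ∧ (c ∧ e)
Merge nested applications:  a ∧ c ∧ a ∧ c ∧ e
Units out:  drop e
Sort arguments:  a ∧ a ∧ c ∧ c
Reassemble:  g(a ∧ a ∧ c ∧ c, h(c, a, a))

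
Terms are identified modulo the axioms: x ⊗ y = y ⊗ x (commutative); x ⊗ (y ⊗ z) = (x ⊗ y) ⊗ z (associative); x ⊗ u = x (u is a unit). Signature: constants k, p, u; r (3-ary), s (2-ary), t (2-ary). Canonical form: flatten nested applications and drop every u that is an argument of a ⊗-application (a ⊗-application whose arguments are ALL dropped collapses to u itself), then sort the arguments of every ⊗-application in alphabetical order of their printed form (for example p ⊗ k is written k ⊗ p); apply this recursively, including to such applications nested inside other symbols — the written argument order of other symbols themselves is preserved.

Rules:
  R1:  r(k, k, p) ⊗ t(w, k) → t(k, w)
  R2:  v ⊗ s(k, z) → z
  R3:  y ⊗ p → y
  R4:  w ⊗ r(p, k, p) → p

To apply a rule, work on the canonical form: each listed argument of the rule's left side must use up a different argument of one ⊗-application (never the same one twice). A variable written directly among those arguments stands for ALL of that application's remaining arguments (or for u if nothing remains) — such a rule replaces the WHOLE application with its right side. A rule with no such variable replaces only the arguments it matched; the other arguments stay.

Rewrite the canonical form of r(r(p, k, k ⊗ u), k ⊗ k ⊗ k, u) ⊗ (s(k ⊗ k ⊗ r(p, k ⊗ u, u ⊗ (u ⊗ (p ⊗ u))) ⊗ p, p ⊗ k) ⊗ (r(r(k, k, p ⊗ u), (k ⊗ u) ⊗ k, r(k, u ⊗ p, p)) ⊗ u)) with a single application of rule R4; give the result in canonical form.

Answer: r(r(k, k, p), k ⊗ k, r(k, p, p)) ⊗ r(r(p, k, k), k ⊗ k ⊗ k, u) ⊗ s(p, k ⊗ p)

Derivation:
Canonical form:  r(r(k, k, p), k ⊗ k, r(k, p, p)) ⊗ r(r(p, k, k), k ⊗ k ⊗ k, u) ⊗ s(k ⊗ k ⊗ p ⊗ r(p, k, p), k ⊗ p)
Match R4:  consume r(p, k, p);  w := k ⊗ k ⊗ p
The extension variable absorbs all remaining arguments, so the whole application is rewritten.
New term:  r(r(k, k, p), k ⊗ k, r(k, p, p)) ⊗ r(r(p, k, k), k ⊗ k ⊗ k, u) ⊗ s(p, k ⊗ p)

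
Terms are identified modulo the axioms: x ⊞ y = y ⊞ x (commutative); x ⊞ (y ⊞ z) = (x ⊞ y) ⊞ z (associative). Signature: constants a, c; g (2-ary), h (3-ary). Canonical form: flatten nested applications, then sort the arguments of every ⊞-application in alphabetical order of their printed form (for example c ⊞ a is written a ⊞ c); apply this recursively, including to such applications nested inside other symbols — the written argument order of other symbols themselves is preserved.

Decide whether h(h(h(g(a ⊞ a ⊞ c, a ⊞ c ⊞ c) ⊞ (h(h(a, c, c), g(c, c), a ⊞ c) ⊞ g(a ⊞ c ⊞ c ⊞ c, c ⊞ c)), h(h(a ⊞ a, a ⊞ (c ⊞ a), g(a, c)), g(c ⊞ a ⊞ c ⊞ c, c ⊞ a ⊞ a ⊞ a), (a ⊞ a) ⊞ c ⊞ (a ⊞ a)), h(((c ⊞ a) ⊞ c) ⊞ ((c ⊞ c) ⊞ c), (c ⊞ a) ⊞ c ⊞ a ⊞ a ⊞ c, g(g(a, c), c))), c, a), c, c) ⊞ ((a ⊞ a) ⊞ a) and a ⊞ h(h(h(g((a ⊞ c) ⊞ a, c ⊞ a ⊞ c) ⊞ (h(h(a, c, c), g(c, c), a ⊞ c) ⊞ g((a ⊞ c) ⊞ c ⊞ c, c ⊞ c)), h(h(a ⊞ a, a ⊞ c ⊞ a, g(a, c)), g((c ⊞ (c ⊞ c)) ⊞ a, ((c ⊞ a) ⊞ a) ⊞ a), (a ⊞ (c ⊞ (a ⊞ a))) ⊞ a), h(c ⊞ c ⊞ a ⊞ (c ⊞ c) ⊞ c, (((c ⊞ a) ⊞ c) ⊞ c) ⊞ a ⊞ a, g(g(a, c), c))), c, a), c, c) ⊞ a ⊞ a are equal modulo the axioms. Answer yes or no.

Answer: yes — both canonical forms are a ⊞ a ⊞ a ⊞ h(h(h(g(a ⊞ a ⊞ c, a ⊞ c ⊞ c) ⊞ g(a ⊞ c ⊞ c ⊞ c, c ⊞ c) ⊞ h(h(a, c, c), g(c, c), a ⊞ c), h(h(a ⊞ a, a ⊞ a ⊞ c, g(a, c)), g(a ⊞ c ⊞ c ⊞ c, a ⊞ a ⊞ a ⊞ c), a ⊞ a ⊞ a ⊞ a ⊞ c), h(a ⊞ c ⊞ c ⊞ c ⊞ c ⊞ c, a ⊞ a ⊞ a ⊞ c ⊞ c ⊞ c, g(g(a, c), c))), c, a), c, c)

Derivation:
Left:  h(h(h(g(a ⊞ a ⊞ c, a ⊞ c ⊞ c) ⊞ (h(h(a, c, c), g(c, c), a ⊞ c) ⊞ g(a ⊞ c ⊞ c ⊞ c, c ⊞ c)), h(h(a ⊞ a, a ⊞ (c ⊞ a), g(a, c)), g(c ⊞ a ⊞ c ⊞ c, c ⊞ a ⊞ a ⊞ a), (a ⊞ a) ⊞ c ⊞ (a ⊞ a)), h(((c ⊞ a) ⊞ c) ⊞ ((c ⊞ c) ⊞ c), (c ⊞ a) ⊞ c ⊞ a ⊞ a ⊞ c, g(g(a, c), c))), c, a), c, c) ⊞ ((a ⊞ a) ⊞ a)
  Merge nested applications:  h(h(h(g(a ⊞ a ⊞ c, a ⊞ c ⊞ c) ⊞ (h(h(a, c, c), g(c, c), a ⊞ c) ⊞ g(a ⊞ c ⊞ c ⊞ c, c ⊞ c)), h(h(a ⊞ a, a ⊞ (c ⊞ a), g(a, c)), g(c ⊞ a ⊞ c ⊞ c, c ⊞ a ⊞ a ⊞ a), (a ⊞ a) ⊞ c ⊞ (a ⊞ a)), h(((c ⊞ a) ⊞ c) ⊞ ((c ⊞ c) ⊞ c), (c ⊞ a) ⊞ c ⊞ a ⊞ a ⊞ c, g(g(a, c), c))), c, a), c, c) ⊞ a ⊞ a ⊞ a
  Simplify inside:  h(h(h(g(a ⊞ a ⊞ c, a ⊞ c ⊞ c) ⊞ (h(h(a, c, c), g(c, c), a ⊞ c) ⊞ g(a ⊞ c ⊞ c ⊞ c, c ⊞ c)), h(h(a ⊞ a, a ⊞ (c ⊞ a), g(a, c)), g(c ⊞ a ⊞ c ⊞ c, c ⊞ a ⊞ a ⊞ a), (a ⊞ a) ⊞ c ⊞ (a ⊞ a)), h(((c ⊞ a) ⊞ c) ⊞ ((c ⊞ c) ⊞ c), (c ⊞ a) ⊞ c ⊞ a ⊞ a ⊞ c, g(g(a, c), c))), c, a), c, c)  →  h(h(h(g(a ⊞ a ⊞ c, a ⊞ c ⊞ c) ⊞ g(a ⊞ c ⊞ c ⊞ c, c ⊞ c) ⊞ h(h(a, c, c), g(c, c), a ⊞ c), h(h(a ⊞ a, a ⊞ a ⊞ c, g(a, c)), g(a ⊞ c ⊞ c ⊞ c, a ⊞ a ⊞ a ⊞ c), a ⊞ a ⊞ a ⊞ a ⊞ c), h(a ⊞ c ⊞ c ⊞ c ⊞ c ⊞ c, a ⊞ a ⊞ a ⊞ c ⊞ c ⊞ c, g(g(a, c), c))), c, a), c, c)
  Sort arguments:  a ⊞ a ⊞ a ⊞ h(h(h(g(a ⊞ a ⊞ c, a ⊞ c ⊞ c) ⊞ g(a ⊞ c ⊞ c ⊞ c, c ⊞ c) ⊞ h(h(a, c, c), g(c, c), a ⊞ c), h(h(a ⊞ a, a ⊞ a ⊞ c, g(a, c)), g(a ⊞ c ⊞ c ⊞ c, a ⊞ a ⊞ a ⊞ c), a ⊞ a ⊞ a ⊞ a ⊞ c), h(a ⊞ c ⊞ c ⊞ c ⊞ c ⊞ c, a ⊞ a ⊞ a ⊞ c ⊞ c ⊞ c, g(g(a, c), c))), c, a), c, c)
Right:  a ⊞ h(h(h(g((a ⊞ c) ⊞ a, c ⊞ a ⊞ c) ⊞ (h(h(a, c, c), g(c, c), a ⊞ c) ⊞ g((a ⊞ c) ⊞ c ⊞ c, c ⊞ c)), h(h(a ⊞ a, a ⊞ c ⊞ a, g(a, c)), g((c ⊞ (c ⊞ c)) ⊞ a, ((c ⊞ a) ⊞ a) ⊞ a), (a ⊞ (c ⊞ (a ⊞ a))) ⊞ a), h(c ⊞ c ⊞ a ⊞ (c ⊞ c) ⊞ c, (((c ⊞ a) ⊞ c) ⊞ c) ⊞ a ⊞ a, g(g(a, c), c))), c, a), c, c) ⊞ a ⊞ a
  Canonicalize subterm:  h(h(h(g((a ⊞ c) ⊞ a, c ⊞ a ⊞ c) ⊞ (h(h(a, c, c), g(c, c), a ⊞ c) ⊞ g((a ⊞ c) ⊞ c ⊞ c, c ⊞ c)), h(h(a ⊞ a, a ⊞ c ⊞ a, g(a, c)), g((c ⊞ (c ⊞ c)) ⊞ a, ((c ⊞ a) ⊞ a) ⊞ a), (a ⊞ (c ⊞ (a ⊞ a))) ⊞ a), h(c ⊞ c ⊞ a ⊞ (c ⊞ c) ⊞ c, (((c ⊞ a) ⊞ c) ⊞ c) ⊞ a ⊞ a, g(g(a, c), c))), c, a), c, c)  →  h(h(h(g(a ⊞ a ⊞ c, a ⊞ c ⊞ c) ⊞ g(a ⊞ c ⊞ c ⊞ c, c ⊞ c) ⊞ h(h(a, c, c), g(c, c), a ⊞ c), h(h(a ⊞ a, a ⊞ a ⊞ c, g(a, c)), g(a ⊞ c ⊞ c ⊞ c, a ⊞ a ⊞ a ⊞ c), a ⊞ a ⊞ a ⊞ a ⊞ c), h(a ⊞ c ⊞ c ⊞ c ⊞ c ⊞ c, a ⊞ a ⊞ a ⊞ c ⊞ c ⊞ c, g(g(a, c), c))), c, a), c, c)
  Order the arguments:  a ⊞ a ⊞ a ⊞ h(h(h(g(a ⊞ a ⊞ c, a ⊞ c ⊞ c) ⊞ g(a ⊞ c ⊞ c ⊞ c, c ⊞ c) ⊞ h(h(a, c, c), g(c, c), a ⊞ c), h(h(a ⊞ a, a ⊞ a ⊞ c, g(a, c)), g(a ⊞ c ⊞ c ⊞ c, a ⊞ a ⊞ a ⊞ c), a ⊞ a ⊞ a ⊞ a ⊞ c), h(a ⊞ c ⊞ c ⊞ c ⊞ c ⊞ c, a ⊞ a ⊞ a ⊞ c ⊞ c ⊞ c, g(g(a, c), c))), c, a), c, c)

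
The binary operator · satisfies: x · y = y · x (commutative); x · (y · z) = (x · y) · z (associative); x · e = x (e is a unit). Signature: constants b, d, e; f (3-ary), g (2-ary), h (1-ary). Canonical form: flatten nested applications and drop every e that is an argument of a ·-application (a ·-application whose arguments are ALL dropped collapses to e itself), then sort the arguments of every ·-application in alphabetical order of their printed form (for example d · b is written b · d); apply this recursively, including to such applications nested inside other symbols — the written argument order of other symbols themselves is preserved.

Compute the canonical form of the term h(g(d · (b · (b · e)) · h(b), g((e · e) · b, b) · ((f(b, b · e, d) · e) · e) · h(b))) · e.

Answer: h(g(b · b · d · h(b), f(b, b, d) · g(b, b) · h(b)))

Derivation:
Canonicalize subterm:  h(g(d · (b · (b · e)) · h(b), g((e · e) · b, b) · ((f(b, b · e, d) · e) · e) · h(b)))  →  h(g(b · b · d · h(b), f(b, b, d) · g(b, b) · h(b)))
Drop the unit:  drop e
Order the arguments:  h(g(b · b · d · h(b), f(b, b, d) · g(b, b) · h(b)))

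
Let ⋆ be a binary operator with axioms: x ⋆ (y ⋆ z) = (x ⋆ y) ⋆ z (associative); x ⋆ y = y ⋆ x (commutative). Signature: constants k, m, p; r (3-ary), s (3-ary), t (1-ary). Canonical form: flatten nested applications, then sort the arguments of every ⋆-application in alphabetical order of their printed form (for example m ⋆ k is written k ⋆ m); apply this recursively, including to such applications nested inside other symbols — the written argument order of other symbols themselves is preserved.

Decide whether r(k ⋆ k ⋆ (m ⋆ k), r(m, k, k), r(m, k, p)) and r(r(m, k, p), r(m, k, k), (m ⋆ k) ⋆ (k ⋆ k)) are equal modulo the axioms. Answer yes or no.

Answer: no — r(k ⋆ k ⋆ k ⋆ m, r(m, k, k), r(m, k, p)) vs r(r(m, k, p), r(m, k, k), k ⋆ k ⋆ k ⋆ m)

Derivation:
Left:  r(k ⋆ k ⋆ (m ⋆ k), r(m, k, k), r(m, k, p))
  Work inside:  k ⋆ k ⋆ (m ⋆ k)
  Flatten:  k ⋆ k ⋆ m ⋆ k
  Sort:  k ⋆ k ⋆ k ⋆ m
  Reassemble:  r(k ⋆ k ⋆ k ⋆ m, r(m, k, k), r(m, k, p))
Right:  r(r(m, k, p), r(m, k, k), (m ⋆ k) ⋆ (k ⋆ k))
  Work inside:  (m ⋆ k) ⋆ (k ⋆ k)
  Merge nested applications:  m ⋆ k ⋆ k ⋆ k
  Sort arguments:  k ⋆ k ⋆ k ⋆ m
  Rebuild:  r(r(m, k, p), r(m, k, k), k ⋆ k ⋆ k ⋆ m)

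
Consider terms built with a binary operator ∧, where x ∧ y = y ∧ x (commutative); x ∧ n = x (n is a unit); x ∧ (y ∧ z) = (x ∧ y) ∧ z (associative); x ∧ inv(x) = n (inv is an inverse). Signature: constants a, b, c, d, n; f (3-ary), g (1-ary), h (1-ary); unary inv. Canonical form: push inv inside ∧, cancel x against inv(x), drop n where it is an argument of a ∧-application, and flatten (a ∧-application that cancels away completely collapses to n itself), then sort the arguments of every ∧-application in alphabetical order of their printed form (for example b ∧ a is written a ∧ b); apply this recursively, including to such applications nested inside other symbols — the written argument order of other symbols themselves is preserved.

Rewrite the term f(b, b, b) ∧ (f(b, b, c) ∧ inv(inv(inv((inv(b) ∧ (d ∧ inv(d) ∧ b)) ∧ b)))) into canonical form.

Push inv inside:  distribute inv over ∧ and collapse double inv
Cancel inverse pairs:  d cancels
Collect terms:  f(b, b, b) ∧ f(b, b, c) ∧ inv(b)

Answer: f(b, b, b) ∧ f(b, b, c) ∧ inv(b)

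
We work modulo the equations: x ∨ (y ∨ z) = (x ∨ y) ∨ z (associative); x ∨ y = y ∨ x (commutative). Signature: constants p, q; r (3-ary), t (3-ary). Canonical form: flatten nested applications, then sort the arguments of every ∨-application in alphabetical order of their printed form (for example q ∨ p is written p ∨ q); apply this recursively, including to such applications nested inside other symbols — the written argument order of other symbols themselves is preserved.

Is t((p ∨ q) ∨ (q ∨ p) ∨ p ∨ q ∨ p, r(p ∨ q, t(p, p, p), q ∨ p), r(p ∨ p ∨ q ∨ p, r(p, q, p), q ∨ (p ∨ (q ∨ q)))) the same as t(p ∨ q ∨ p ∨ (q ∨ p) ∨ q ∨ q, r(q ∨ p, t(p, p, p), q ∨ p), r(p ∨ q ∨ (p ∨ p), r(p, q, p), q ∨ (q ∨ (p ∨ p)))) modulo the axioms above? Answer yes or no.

Answer: no — t(p ∨ p ∨ p ∨ p ∨ q ∨ q ∨ q, r(p ∨ q, t(p, p, p), p ∨ q), r(p ∨ p ∨ p ∨ q, r(p, q, p), p ∨ q ∨ q ∨ q)) vs t(p ∨ p ∨ p ∨ q ∨ q ∨ q ∨ q, r(p ∨ q, t(p, p, p), p ∨ q), r(p ∨ p ∨ p ∨ q, r(p, q, p), p ∨ p ∨ q ∨ q))

Derivation:
Left:  t((p ∨ q) ∨ (q ∨ p) ∨ p ∨ q ∨ p, r(p ∨ q, t(p, p, p), q ∨ p), r(p ∨ p ∨ q ∨ p, r(p, q, p), q ∨ (p ∨ (q ∨ q))))
  Work inside:  (p ∨ q) ∨ (q ∨ p) ∨ p ∨ q ∨ p
  Un-nest:  p ∨ q ∨ q ∨ p ∨ p ∨ q ∨ p
  Order the arguments:  p ∨ p ∨ p ∨ p ∨ q ∨ q ∨ q
  Put back:  t(p ∨ p ∨ p ∨ p ∨ q ∨ q ∨ q, r(p ∨ q, t(p, p, p), p ∨ q), r(p ∨ p ∨ p ∨ q, r(p, q, p), p ∨ q ∨ q ∨ q))
Right:  t(p ∨ q ∨ p ∨ (q ∨ p) ∨ q ∨ q, r(q ∨ p, t(p, p, p), q ∨ p), r(p ∨ q ∨ (p ∨ p), r(p, q, p), q ∨ (q ∨ (p ∨ p))))
  Descend into:  p ∨ q ∨ p ∨ (q ∨ p) ∨ q ∨ q
  Un-nest:  p ∨ q ∨ p ∨ q ∨ p ∨ q ∨ q
  Sort arguments:  p ∨ p ∨ p ∨ q ∨ q ∨ q ∨ q
  Put back:  t(p ∨ p ∨ p ∨ q ∨ q ∨ q ∨ q, r(p ∨ q, t(p, p, p), p ∨ q), r(p ∨ p ∨ p ∨ q, r(p, q, p), p ∨ p ∨ q ∨ q))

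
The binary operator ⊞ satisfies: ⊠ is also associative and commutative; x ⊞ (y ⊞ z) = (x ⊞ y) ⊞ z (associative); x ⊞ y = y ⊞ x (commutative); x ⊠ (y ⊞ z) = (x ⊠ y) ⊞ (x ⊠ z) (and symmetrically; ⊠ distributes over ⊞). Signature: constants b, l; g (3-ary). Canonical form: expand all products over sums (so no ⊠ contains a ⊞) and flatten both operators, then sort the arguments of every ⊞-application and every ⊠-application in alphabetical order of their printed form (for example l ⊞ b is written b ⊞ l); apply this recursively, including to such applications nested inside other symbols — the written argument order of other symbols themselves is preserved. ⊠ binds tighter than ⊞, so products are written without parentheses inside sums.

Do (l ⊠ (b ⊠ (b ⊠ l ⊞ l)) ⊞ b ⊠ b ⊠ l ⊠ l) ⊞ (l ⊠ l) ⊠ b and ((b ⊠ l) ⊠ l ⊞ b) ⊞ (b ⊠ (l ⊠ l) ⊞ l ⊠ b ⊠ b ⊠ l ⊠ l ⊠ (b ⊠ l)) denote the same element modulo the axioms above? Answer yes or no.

Left:  (l ⊠ (b ⊠ (b ⊠ l ⊞ l)) ⊞ b ⊠ b ⊠ l ⊠ l) ⊞ (l ⊠ l) ⊠ b
  Expand products over sums:  b ⊠ b ⊠ l ⊠ l ⊞ b ⊠ l ⊠ l ⊞ b ⊠ b ⊠ l ⊠ l ⊞ b ⊠ l ⊠ l
  Sort:  b ⊠ b ⊠ l ⊠ l ⊞ b ⊠ b ⊠ l ⊠ l ⊞ b ⊠ l ⊠ l ⊞ b ⊠ l ⊠ l
Right:  ((b ⊠ l) ⊠ l ⊞ b) ⊞ (b ⊠ (l ⊠ l) ⊞ l ⊠ b ⊠ b ⊠ l ⊠ l ⊠ (b ⊠ l))
  Un-nest:  b ⊠ l ⊠ l ⊞ b ⊞ b ⊠ l ⊠ l ⊞ b ⊠ b ⊠ b ⊠ l ⊠ l ⊠ l ⊠ l
  Sort arguments:  b ⊞ b ⊠ b ⊠ b ⊠ l ⊠ l ⊠ l ⊠ l ⊞ b ⊠ l ⊠ l ⊞ b ⊠ l ⊠ l

Answer: no — b ⊠ b ⊠ l ⊠ l ⊞ b ⊠ b ⊠ l ⊠ l ⊞ b ⊠ l ⊠ l ⊞ b ⊠ l ⊠ l vs b ⊞ b ⊠ b ⊠ b ⊠ l ⊠ l ⊠ l ⊠ l ⊞ b ⊠ l ⊠ l ⊞ b ⊠ l ⊠ l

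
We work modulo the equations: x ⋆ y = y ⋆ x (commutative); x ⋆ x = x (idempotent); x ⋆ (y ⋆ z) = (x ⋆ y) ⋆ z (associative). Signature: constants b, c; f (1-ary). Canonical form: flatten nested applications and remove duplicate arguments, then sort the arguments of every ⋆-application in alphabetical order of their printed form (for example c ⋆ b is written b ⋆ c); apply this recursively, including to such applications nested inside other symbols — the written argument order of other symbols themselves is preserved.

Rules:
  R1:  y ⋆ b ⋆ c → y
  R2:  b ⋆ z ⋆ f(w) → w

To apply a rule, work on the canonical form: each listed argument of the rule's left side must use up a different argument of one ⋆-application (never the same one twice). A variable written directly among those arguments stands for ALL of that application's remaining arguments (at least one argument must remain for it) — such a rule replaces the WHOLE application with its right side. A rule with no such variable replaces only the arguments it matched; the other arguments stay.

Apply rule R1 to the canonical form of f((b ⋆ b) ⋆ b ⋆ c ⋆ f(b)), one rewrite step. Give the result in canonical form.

Answer: f(f(b))

Derivation:
Canonical form:  f(b ⋆ c ⋆ f(b))
Apply R1:  consuming b, c;  y := f(b)
The variable takes the whole remainder — replace the entire application.
Giving:  f(f(b))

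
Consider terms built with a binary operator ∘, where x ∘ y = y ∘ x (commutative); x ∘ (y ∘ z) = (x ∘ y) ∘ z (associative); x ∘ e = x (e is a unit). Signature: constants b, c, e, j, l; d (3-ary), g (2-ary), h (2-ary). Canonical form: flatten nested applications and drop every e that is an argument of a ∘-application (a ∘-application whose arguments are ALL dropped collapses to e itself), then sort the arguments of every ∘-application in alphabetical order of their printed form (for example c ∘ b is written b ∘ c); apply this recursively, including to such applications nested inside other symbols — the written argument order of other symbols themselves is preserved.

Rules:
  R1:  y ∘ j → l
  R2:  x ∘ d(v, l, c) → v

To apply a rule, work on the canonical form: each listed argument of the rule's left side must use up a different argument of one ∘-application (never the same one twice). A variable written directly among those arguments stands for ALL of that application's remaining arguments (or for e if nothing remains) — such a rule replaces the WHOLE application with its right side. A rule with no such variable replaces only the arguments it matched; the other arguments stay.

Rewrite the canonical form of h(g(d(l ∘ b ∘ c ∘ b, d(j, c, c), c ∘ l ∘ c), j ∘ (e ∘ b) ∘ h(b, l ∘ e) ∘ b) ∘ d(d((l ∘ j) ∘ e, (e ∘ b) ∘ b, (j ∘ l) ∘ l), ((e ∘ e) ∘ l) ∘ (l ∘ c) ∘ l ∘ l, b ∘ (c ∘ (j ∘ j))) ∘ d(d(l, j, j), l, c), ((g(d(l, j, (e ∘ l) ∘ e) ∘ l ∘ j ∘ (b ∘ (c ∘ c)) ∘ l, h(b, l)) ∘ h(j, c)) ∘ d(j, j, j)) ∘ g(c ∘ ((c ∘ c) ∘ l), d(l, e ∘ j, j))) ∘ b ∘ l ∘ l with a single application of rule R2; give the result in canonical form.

Canonical form:  b ∘ h(d(d(j ∘ l, b ∘ b, j ∘ l ∘ l), c ∘ l ∘ l ∘ l ∘ l, b ∘ c ∘ j ∘ j) ∘ d(d(l, j, j), l, c) ∘ g(d(b ∘ b ∘ c ∘ l, d(j, c, c), c ∘ c ∘ l), b ∘ b ∘ h(b, l) ∘ j), d(j, j, j) ∘ g(b ∘ c ∘ c ∘ d(l, j, l) ∘ j ∘ l ∘ l, h(b, l)) ∘ g(c ∘ c ∘ c ∘ l, d(l, j, j)) ∘ h(j, c)) ∘ l ∘ l
Match R2:  consume d(d(l, j, j), l, c);  v := d(l, j, j), x := d(d(j ∘ l, b ∘ b, j ∘ l ∘ l), c ∘ l ∘ l ∘ l ∘ l, b ∘ c ∘ j ∘ j) ∘ g(d(b ∘ b ∘ c ∘ l, d(j, c, c), c ∘ c ∘ l), b ∘ b ∘ h(b, l) ∘ j)
The extension variable absorbs all remaining arguments, so the whole application is rewritten.
New term:  b ∘ h(d(l, j, j), d(j, j, j) ∘ g(b ∘ c ∘ c ∘ d(l, j, l) ∘ j ∘ l ∘ l, h(b, l)) ∘ g(c ∘ c ∘ c ∘ l, d(l, j, j)) ∘ h(j, c)) ∘ l ∘ l

Answer: b ∘ h(d(l, j, j), d(j, j, j) ∘ g(b ∘ c ∘ c ∘ d(l, j, l) ∘ j ∘ l ∘ l, h(b, l)) ∘ g(c ∘ c ∘ c ∘ l, d(l, j, j)) ∘ h(j, c)) ∘ l ∘ l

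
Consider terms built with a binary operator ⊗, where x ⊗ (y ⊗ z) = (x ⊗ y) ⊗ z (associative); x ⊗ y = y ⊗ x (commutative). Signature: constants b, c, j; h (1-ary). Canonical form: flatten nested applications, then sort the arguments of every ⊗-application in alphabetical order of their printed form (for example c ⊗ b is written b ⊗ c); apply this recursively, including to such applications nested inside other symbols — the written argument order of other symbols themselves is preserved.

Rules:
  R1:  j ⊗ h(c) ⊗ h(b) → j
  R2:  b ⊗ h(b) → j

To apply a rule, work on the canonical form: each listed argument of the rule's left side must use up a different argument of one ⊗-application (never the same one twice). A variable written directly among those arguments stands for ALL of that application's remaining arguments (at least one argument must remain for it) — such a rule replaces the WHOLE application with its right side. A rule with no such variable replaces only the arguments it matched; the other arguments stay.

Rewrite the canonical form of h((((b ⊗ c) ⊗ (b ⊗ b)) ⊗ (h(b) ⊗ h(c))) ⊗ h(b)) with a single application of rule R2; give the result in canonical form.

Answer: h(b ⊗ b ⊗ c ⊗ h(b) ⊗ h(c) ⊗ j)

Derivation:
Canonical form:  h(b ⊗ b ⊗ b ⊗ c ⊗ h(b) ⊗ h(b) ⊗ h(c))
Match R2:  consume b, h(b)
Giving:  h(b ⊗ b ⊗ c ⊗ h(b) ⊗ h(c) ⊗ j)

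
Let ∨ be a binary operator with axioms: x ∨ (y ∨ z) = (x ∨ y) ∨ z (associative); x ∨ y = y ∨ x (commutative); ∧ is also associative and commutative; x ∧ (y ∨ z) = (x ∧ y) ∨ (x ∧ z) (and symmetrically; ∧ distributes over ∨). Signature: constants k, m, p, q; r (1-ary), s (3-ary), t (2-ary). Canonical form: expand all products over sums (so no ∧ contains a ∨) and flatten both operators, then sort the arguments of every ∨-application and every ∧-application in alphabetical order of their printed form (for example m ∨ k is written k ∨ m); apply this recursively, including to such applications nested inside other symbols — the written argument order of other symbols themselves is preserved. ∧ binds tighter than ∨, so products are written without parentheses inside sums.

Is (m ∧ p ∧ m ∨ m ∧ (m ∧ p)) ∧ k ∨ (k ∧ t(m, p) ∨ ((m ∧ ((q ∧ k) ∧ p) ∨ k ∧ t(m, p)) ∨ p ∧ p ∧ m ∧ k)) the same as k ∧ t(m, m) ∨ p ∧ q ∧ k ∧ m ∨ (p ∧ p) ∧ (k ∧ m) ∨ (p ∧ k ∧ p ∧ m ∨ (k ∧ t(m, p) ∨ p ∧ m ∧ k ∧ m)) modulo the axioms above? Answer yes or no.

Answer: no — k ∧ m ∧ m ∧ p ∨ k ∧ m ∧ m ∧ p ∨ k ∧ m ∧ p ∧ p ∨ k ∧ m ∧ p ∧ q ∨ k ∧ t(m, p) ∨ k ∧ t(m, p) vs k ∧ m ∧ m ∧ p ∨ k ∧ m ∧ p ∧ p ∨ k ∧ m ∧ p ∧ p ∨ k ∧ m ∧ p ∧ q ∨ k ∧ t(m, m) ∨ k ∧ t(m, p)

Derivation:
Left:  (m ∧ p ∧ m ∨ m ∧ (m ∧ p)) ∧ k ∨ (k ∧ t(m, p) ∨ ((m ∧ ((q ∧ k) ∧ p) ∨ k ∧ t(m, p)) ∨ p ∧ p ∧ m ∧ k))
  Expand products over sums:  k ∧ m ∧ m ∧ p ∨ k ∧ m ∧ m ∧ p ∨ k ∧ t(m, p) ∨ k ∧ m ∧ p ∧ q ∨ k ∧ t(m, p) ∨ k ∧ m ∧ p ∧ p
  Sort:  k ∧ m ∧ m ∧ p ∨ k ∧ m ∧ m ∧ p ∨ k ∧ m ∧ p ∧ p ∨ k ∧ m ∧ p ∧ q ∨ k ∧ t(m, p) ∨ k ∧ t(m, p)
Right:  k ∧ t(m, m) ∨ p ∧ q ∧ k ∧ m ∨ (p ∧ p) ∧ (k ∧ m) ∨ (p ∧ k ∧ p ∧ m ∨ (k ∧ t(m, p) ∨ p ∧ m ∧ k ∧ m))
  Un-nest:  k ∧ t(m, m) ∨ k ∧ m ∧ p ∧ q ∨ k ∧ m ∧ p ∧ p ∨ k ∧ m ∧ p ∧ p ∨ k ∧ t(m, p) ∨ k ∧ m ∧ m ∧ p
  Order the arguments:  k ∧ m ∧ m ∧ p ∨ k ∧ m ∧ p ∧ p ∨ k ∧ m ∧ p ∧ p ∨ k ∧ m ∧ p ∧ q ∨ k ∧ t(m, m) ∨ k ∧ t(m, p)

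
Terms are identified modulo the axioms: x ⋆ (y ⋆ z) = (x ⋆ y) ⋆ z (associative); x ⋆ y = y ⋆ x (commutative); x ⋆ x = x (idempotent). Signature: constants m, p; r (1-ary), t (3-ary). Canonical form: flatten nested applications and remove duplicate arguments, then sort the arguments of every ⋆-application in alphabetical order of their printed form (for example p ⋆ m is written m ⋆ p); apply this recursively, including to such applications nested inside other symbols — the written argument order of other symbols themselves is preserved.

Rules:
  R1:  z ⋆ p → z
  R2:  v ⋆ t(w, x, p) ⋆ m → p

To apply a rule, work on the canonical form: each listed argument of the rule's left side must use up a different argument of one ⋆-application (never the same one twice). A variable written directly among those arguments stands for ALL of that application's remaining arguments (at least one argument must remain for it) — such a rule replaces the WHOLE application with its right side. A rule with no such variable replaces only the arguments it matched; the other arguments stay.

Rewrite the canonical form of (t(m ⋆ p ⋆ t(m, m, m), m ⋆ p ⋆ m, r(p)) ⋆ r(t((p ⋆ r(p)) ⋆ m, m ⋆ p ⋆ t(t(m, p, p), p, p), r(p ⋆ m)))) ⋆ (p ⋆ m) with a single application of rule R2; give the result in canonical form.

Answer: m ⋆ p ⋆ r(t(m ⋆ p ⋆ r(p), p, r(m ⋆ p))) ⋆ t(m ⋆ p ⋆ t(m, m, m), m ⋆ p, r(p))

Derivation:
Canonical form:  m ⋆ p ⋆ r(t(m ⋆ p ⋆ r(p), m ⋆ p ⋆ t(t(m, p, p), p, p), r(m ⋆ p))) ⋆ t(m ⋆ p ⋆ t(m, m, m), m ⋆ p, r(p))
Apply R2:  consuming m, t(t(m, p, p), p, p);  v := p, w := t(m, p, p), x := p
Every leftover argument binds to the variable; the entire application is replaced.
Result:  m ⋆ p ⋆ r(t(m ⋆ p ⋆ r(p), p, r(m ⋆ p))) ⋆ t(m ⋆ p ⋆ t(m, m, m), m ⋆ p, r(p))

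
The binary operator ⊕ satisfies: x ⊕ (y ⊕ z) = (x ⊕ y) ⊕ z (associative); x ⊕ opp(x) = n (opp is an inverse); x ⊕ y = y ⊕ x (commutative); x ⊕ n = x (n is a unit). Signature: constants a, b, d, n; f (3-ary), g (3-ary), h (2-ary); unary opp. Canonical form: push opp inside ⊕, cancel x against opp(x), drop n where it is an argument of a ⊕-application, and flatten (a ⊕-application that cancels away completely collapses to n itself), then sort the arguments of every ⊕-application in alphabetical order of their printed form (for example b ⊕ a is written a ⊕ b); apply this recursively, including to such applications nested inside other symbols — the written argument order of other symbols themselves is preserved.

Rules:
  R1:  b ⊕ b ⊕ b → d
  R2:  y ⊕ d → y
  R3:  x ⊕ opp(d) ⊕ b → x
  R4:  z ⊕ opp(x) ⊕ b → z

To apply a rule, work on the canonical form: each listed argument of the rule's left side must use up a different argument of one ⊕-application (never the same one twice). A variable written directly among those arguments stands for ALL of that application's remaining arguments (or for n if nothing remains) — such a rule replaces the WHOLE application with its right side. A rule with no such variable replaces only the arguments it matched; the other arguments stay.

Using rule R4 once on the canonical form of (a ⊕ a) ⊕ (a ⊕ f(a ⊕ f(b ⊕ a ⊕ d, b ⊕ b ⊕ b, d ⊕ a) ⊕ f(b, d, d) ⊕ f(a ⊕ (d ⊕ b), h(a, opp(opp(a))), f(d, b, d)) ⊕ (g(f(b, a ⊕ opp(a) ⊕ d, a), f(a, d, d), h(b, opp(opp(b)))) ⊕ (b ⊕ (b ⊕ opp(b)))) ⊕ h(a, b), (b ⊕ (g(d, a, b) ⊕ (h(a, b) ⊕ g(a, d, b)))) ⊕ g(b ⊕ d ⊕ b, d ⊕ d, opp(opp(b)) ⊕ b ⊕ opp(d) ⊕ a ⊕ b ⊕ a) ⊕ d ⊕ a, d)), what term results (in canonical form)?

Canonical form:  a ⊕ a ⊕ a ⊕ f(a ⊕ b ⊕ f(a ⊕ b ⊕ d, b ⊕ b ⊕ b, a ⊕ d) ⊕ f(a ⊕ b ⊕ d, h(a, a), f(d, b, d)) ⊕ f(b, d, d) ⊕ g(f(b, d, a), f(a, d, d), h(b, b)) ⊕ h(a, b), a ⊕ b ⊕ d ⊕ g(a, d, b) ⊕ g(b ⊕ b ⊕ d, d ⊕ d, a ⊕ a ⊕ b ⊕ b ⊕ b ⊕ opp(d)) ⊕ g(d, a, b) ⊕ h(a, b), d)
R4 matches:  uses b, opp(d);  x := d, z := a ⊕ a ⊕ b ⊕ b
The extension variable absorbs all remaining arguments, so the whole application is rewritten.
Giving:  a ⊕ a ⊕ a ⊕ f(a ⊕ b ⊕ f(a ⊕ b ⊕ d, b ⊕ b ⊕ b, a ⊕ d) ⊕ f(a ⊕ b ⊕ d, h(a, a), f(d, b, d)) ⊕ f(b, d, d) ⊕ g(f(b, d, a), f(a, d, d), h(b, b)) ⊕ h(a, b), a ⊕ b ⊕ d ⊕ g(a, d, b) ⊕ g(b ⊕ b ⊕ d, d ⊕ d, a ⊕ a ⊕ b ⊕ b) ⊕ g(d, a, b) ⊕ h(a, b), d)

Answer: a ⊕ a ⊕ a ⊕ f(a ⊕ b ⊕ f(a ⊕ b ⊕ d, b ⊕ b ⊕ b, a ⊕ d) ⊕ f(a ⊕ b ⊕ d, h(a, a), f(d, b, d)) ⊕ f(b, d, d) ⊕ g(f(b, d, a), f(a, d, d), h(b, b)) ⊕ h(a, b), a ⊕ b ⊕ d ⊕ g(a, d, b) ⊕ g(b ⊕ b ⊕ d, d ⊕ d, a ⊕ a ⊕ b ⊕ b) ⊕ g(d, a, b) ⊕ h(a, b), d)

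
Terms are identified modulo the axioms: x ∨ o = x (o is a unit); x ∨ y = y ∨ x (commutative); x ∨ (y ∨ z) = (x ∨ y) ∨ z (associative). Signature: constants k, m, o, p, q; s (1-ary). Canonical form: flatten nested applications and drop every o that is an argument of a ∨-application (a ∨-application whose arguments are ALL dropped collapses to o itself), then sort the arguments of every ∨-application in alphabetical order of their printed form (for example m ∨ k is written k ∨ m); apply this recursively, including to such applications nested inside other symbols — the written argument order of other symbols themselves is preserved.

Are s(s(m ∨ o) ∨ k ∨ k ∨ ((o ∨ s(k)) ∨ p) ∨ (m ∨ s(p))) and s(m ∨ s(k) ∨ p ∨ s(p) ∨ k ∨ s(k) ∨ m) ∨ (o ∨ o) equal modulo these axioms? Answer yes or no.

Left:  s(s(m ∨ o) ∨ k ∨ k ∨ ((o ∨ s(k)) ∨ p) ∨ (m ∨ s(p)))
  Focus inside:  s(m ∨ o) ∨ k ∨ k ∨ ((o ∨ s(k)) ∨ p) ∨ (m ∨ s(p))
  Merge nested applications:  s(m ∨ o) ∨ k ∨ k ∨ o ∨ s(k) ∨ p ∨ m ∨ s(p)
  Inside:  s(m ∨ o)  →  s(m)
  Unit:  drop o
  Sort:  k ∨ k ∨ m ∨ p ∨ s(k) ∨ s(m) ∨ s(p)
  Rebuild:  s(k ∨ k ∨ m ∨ p ∨ s(k) ∨ s(m) ∨ s(p))
Right:  s(m ∨ s(k) ∨ p ∨ s(p) ∨ k ∨ s(k) ∨ m) ∨ (o ∨ o)
  Flatten:  s(m ∨ s(k) ∨ p ∨ s(p) ∨ k ∨ s(k) ∨ m) ∨ o ∨ o
  Simplify inside:  s(m ∨ s(k) ∨ p ∨ s(p) ∨ k ∨ s(k) ∨ m)  →  s(k ∨ m ∨ m ∨ p ∨ s(k) ∨ s(k) ∨ s(p))
  Unit:  drop o (×2)
  Sort arguments:  s(k ∨ m ∨ m ∨ p ∨ s(k) ∨ s(k) ∨ s(p))

Answer: no — s(k ∨ k ∨ m ∨ p ∨ s(k) ∨ s(m) ∨ s(p)) vs s(k ∨ m ∨ m ∨ p ∨ s(k) ∨ s(k) ∨ s(p))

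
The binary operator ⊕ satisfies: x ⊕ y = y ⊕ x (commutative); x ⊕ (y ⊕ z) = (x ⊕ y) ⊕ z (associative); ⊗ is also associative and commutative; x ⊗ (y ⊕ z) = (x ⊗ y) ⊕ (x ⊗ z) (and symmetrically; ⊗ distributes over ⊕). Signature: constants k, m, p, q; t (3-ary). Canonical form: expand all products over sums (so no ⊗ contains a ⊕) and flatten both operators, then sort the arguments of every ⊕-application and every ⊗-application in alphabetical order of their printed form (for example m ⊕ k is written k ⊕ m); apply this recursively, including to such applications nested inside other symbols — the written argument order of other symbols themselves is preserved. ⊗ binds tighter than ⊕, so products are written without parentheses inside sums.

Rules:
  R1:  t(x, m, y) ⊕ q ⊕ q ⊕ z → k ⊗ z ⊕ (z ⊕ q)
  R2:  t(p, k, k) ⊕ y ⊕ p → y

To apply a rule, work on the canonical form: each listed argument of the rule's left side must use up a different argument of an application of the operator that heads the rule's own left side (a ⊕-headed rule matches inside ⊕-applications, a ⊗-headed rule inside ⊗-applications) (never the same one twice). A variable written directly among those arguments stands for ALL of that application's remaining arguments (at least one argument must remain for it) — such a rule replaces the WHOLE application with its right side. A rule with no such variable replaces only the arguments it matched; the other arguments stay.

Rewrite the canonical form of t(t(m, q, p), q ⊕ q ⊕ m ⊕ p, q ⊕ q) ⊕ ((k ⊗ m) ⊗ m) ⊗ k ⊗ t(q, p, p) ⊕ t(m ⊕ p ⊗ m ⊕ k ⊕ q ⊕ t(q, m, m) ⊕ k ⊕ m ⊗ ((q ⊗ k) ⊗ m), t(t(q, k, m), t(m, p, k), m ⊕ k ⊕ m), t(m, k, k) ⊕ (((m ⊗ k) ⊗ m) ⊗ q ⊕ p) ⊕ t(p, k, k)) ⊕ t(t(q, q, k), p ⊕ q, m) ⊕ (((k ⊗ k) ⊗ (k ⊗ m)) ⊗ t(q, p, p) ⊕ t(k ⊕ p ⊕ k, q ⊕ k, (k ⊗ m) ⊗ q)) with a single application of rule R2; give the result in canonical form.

Canonical form:  k ⊗ k ⊗ k ⊗ m ⊗ t(q, p, p) ⊕ k ⊗ k ⊗ m ⊗ m ⊗ t(q, p, p) ⊕ t(k ⊕ k ⊕ k ⊗ m ⊗ m ⊗ q ⊕ m ⊕ m ⊗ p ⊕ q ⊕ t(q, m, m), t(t(q, k, m), t(m, p, k), k ⊕ m ⊕ m), k ⊗ m ⊗ m ⊗ q ⊕ p ⊕ t(m, k, k) ⊕ t(p, k, k)) ⊕ t(k ⊕ k ⊕ p, k ⊕ q, k ⊗ m ⊗ q) ⊕ t(t(m, q, p), m ⊕ p ⊕ q ⊕ q, q ⊕ q) ⊕ t(t(q, q, k), p ⊕ q, m)
R2 matches:  uses p, t(p, k, k);  y := k ⊗ m ⊗ m ⊗ q ⊕ t(m, k, k)
The extension variable absorbs all remaining arguments, so the whole application is rewritten.
Result:  k ⊗ k ⊗ k ⊗ m ⊗ t(q, p, p) ⊕ k ⊗ k ⊗ m ⊗ m ⊗ t(q, p, p) ⊕ t(k ⊕ k ⊕ k ⊗ m ⊗ m ⊗ q ⊕ m ⊕ m ⊗ p ⊕ q ⊕ t(q, m, m), t(t(q, k, m), t(m, p, k), k ⊕ m ⊕ m), k ⊗ m ⊗ m ⊗ q ⊕ t(m, k, k)) ⊕ t(k ⊕ k ⊕ p, k ⊕ q, k ⊗ m ⊗ q) ⊕ t(t(m, q, p), m ⊕ p ⊕ q ⊕ q, q ⊕ q) ⊕ t(t(q, q, k), p ⊕ q, m)

Answer: k ⊗ k ⊗ k ⊗ m ⊗ t(q, p, p) ⊕ k ⊗ k ⊗ m ⊗ m ⊗ t(q, p, p) ⊕ t(k ⊕ k ⊕ k ⊗ m ⊗ m ⊗ q ⊕ m ⊕ m ⊗ p ⊕ q ⊕ t(q, m, m), t(t(q, k, m), t(m, p, k), k ⊕ m ⊕ m), k ⊗ m ⊗ m ⊗ q ⊕ t(m, k, k)) ⊕ t(k ⊕ k ⊕ p, k ⊕ q, k ⊗ m ⊗ q) ⊕ t(t(m, q, p), m ⊕ p ⊕ q ⊕ q, q ⊕ q) ⊕ t(t(q, q, k), p ⊕ q, m)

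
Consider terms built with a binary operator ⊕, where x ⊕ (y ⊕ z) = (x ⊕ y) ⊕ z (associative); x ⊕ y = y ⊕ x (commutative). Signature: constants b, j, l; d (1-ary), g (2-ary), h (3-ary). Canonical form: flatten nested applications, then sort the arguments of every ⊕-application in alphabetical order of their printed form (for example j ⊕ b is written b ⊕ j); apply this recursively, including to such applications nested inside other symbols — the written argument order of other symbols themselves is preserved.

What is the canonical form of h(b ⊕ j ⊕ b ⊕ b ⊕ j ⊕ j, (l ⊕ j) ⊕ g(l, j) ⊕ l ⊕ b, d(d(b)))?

Descend into:  (l ⊕ j) ⊕ g(l, j) ⊕ l ⊕ b
Flatten:  l ⊕ j ⊕ g(l, j) ⊕ l ⊕ b
Order the arguments:  b ⊕ g(l, j) ⊕ j ⊕ l ⊕ l
Reassemble:  h(b ⊕ b ⊕ b ⊕ j ⊕ j ⊕ j, b ⊕ g(l, j) ⊕ j ⊕ l ⊕ l, d(d(b)))

Answer: h(b ⊕ b ⊕ b ⊕ j ⊕ j ⊕ j, b ⊕ g(l, j) ⊕ j ⊕ l ⊕ l, d(d(b)))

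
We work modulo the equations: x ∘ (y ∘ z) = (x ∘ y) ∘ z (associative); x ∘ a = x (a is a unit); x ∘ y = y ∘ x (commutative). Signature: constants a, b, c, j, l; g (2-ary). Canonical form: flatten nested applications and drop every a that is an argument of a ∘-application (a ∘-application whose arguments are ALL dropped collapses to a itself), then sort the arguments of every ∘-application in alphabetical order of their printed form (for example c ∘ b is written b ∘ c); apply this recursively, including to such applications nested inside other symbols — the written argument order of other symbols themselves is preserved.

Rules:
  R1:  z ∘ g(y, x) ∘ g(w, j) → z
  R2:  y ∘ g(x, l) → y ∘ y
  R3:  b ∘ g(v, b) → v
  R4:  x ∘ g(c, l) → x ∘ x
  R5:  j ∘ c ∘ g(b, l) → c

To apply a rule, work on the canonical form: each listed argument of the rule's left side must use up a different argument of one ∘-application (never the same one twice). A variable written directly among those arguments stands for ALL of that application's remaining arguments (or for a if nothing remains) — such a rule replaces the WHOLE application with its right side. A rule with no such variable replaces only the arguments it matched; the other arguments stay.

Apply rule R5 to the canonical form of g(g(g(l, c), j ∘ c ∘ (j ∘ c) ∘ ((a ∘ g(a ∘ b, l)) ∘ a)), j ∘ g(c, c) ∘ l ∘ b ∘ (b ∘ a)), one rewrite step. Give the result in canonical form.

Answer: g(g(g(l, c), c ∘ c ∘ j), b ∘ b ∘ g(c, c) ∘ j ∘ l)

Derivation:
Canonical form:  g(g(g(l, c), c ∘ c ∘ g(b, l) ∘ j ∘ j), b ∘ b ∘ g(c, c) ∘ j ∘ l)
Match R5:  consume c, g(b, l), j
Giving:  g(g(g(l, c), c ∘ c ∘ j), b ∘ b ∘ g(c, c) ∘ j ∘ l)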